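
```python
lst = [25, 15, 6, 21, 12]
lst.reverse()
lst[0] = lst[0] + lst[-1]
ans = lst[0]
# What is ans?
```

Trace:
`lst = [25, 15, 6, 21, 12]` → lst = [25, 15, 6, 21, 12]
`lst.reverse()` → lst = [12, 21, 6, 15, 25]
`lst[0] = lst[0] + lst[-1]` → lst = [37, 21, 6, 15, 25]
`ans = lst[0]` → ans = 37
So ans = 37

Answer: 37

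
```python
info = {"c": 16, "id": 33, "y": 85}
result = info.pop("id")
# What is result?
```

Trace:
`info = {"c": 16, "id": 33, "y": 85}` → info = {'c': 16, 'id': 33, 'y': 85}
`result = info.pop("id")` → info = {'c': 16, 'y': 85}; result = 33
So result = 33

Answer: 33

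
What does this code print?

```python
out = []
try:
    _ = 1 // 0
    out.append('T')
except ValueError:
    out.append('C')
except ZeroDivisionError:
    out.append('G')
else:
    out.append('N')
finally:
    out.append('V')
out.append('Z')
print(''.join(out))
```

Execution trace: 'G' (except ZeroDivisionError) → 'V' (finally) → 'Z' (after the try/except). Output: GVZ

Answer: GVZ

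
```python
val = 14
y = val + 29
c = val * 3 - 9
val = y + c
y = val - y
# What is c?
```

Trace:
`val = 14` → val = 14
`y = val + 29` → y = 43
`c = val * 3 - 9` → c = 33
`val = y + c` → val = 76
`y = val - y` → y = 33
So c = 33

Answer: 33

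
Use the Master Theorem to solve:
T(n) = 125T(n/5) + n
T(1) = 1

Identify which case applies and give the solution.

a=125, b=5, f(n)=n. log_5(125) = 3. Since c=1 < 3, Case 1 applies: T(n) = Θ(n^log_b(a)) = O(n^3).

Answer: O(n^3) - Case 1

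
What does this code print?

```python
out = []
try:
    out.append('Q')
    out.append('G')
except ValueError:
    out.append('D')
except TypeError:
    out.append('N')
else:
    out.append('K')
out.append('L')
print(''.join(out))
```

Execution trace: 'Q' (try body) → 'G' (try body, no exception) → 'K' (else) → 'L' (after the try/except). Output: QGKL

Answer: QGKL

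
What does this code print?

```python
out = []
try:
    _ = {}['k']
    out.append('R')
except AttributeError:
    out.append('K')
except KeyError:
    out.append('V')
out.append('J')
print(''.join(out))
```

Execution trace: 'V' (except KeyError) → 'J' (after the try/except). Output: VJ

Answer: VJ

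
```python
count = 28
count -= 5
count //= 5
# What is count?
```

Trace:
`count = 28` → count = 28
`count -= 5` → count = 23
`count //= 5` → count = 4
So count = 4

Answer: 4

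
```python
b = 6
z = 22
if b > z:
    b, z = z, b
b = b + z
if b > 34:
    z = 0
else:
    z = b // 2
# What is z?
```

Trace:
`b = 6` → b = 6
`z = 22` → z = 22
`if b > z: ...` → b > z is False → no variable changes
`b = b + z` → b = 28
`if b > 34: ...` → b > 34 is False, take else branch → z = 14
So z = 14

Answer: 14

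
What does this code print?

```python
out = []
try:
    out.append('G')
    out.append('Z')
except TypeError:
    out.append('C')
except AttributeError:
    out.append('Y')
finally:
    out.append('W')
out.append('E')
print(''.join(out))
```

Execution trace: 'G' (try body) → 'Z' (try body, no exception) → 'W' (finally) → 'E' (after the try/except). Output: GZWE

Answer: GZWE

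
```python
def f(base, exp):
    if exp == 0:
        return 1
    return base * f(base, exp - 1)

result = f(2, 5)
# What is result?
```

f(2, 5) = 2 * 2 * 2 * 2 * 2 = 32

Answer: 32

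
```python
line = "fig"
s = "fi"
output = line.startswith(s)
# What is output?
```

Trace:
`line = "fig"` → line = 'fig'
`s = "fi"` → s = 'fi'
`output = line.startswith(s)` → output = True
So output = True

Answer: True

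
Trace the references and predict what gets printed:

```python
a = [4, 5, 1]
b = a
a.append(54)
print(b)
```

Key concept: basic list aliasing.
Step by step:
`a = [4, 5, 1]` → a = [4, 5, 1]
`b = a` → b = [4, 5, 1] (same object as a)
`a.append(54)` → a = [4, 5, 1, 54] (same object as b); b = [4, 5, 1, 54] (same object as a)
`print(b)` → prints [4, 5, 1, 54]

Answer: [4, 5, 1, 54]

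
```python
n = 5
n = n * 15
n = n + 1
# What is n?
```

Trace:
`n = 5` → n = 5
`n = n * 15` → n = 75
`n = n + 1` → n = 76
So n = 76

Answer: 76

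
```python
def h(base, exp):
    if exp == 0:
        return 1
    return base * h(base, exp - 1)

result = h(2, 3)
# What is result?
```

h(2, 3) = 2 * 2 * 2 = 8

Answer: 8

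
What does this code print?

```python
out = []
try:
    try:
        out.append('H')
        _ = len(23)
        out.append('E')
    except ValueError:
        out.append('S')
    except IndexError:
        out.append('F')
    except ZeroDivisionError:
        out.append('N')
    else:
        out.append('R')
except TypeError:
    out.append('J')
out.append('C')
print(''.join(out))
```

Execution trace: 'H' (try body) → 'J' (outer except TypeError) → 'C' (after the try/except). Output: HJC

Answer: HJC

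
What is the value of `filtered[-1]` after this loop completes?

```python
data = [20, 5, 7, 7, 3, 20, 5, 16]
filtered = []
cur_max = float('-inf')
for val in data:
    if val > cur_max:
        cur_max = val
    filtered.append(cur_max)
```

Running max ends at 20
`filtered` takes the values: [] → [20] → [20, 20] → [20, 20, 20] → [20, 20, 20, 20] → [20, 20, 20, 20, 20] → [20, 20, 20, 20, 20, 20] → [20, 20, 20, 20, 20, 20, 20] → [20, 20, 20, 20, 20, 20, 20, 20]
So `filtered[-1]` = 20

Answer: 20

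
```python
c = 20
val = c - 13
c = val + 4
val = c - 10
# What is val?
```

Trace:
`c = 20` → c = 20
`val = c - 13` → val = 7
`c = val + 4` → c = 11
`val = c - 10` → val = 1
So val = 1

Answer: 1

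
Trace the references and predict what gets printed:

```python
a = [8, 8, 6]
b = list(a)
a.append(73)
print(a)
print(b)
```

Key concept: list() constructor creates copy.
Step by step:
`a = [8, 8, 6]` → a = [8, 8, 6]
`b = list(a)` → b = [8, 8, 6]
`a.append(73)` → a = [8, 8, 6, 73]
`print(a)` → prints [8, 8, 6, 73]
`print(b)` → prints [8, 8, 6]

Answer:
[8, 8, 6, 73]
[8, 8, 6]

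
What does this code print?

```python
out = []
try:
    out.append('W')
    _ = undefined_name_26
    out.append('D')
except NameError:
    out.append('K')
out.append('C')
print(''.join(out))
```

Execution trace: 'W' (try body) → 'K' (except NameError) → 'C' (after the try/except). Output: WKC

Answer: WKC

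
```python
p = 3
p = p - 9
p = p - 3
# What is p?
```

Trace:
`p = 3` → p = 3
`p = p - 9` → p = -6
`p = p - 3` → p = -9
So p = -9

Answer: -9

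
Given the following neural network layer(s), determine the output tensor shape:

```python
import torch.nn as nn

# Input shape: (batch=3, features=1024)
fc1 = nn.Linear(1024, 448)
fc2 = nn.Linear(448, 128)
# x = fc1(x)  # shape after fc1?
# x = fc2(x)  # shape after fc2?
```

Input: (3, 1024) -> after fc1: (3, 448) -> Output: (3, 128)

Answer: (3, 128)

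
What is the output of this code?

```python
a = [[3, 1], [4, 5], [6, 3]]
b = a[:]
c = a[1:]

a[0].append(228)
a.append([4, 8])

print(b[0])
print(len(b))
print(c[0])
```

Key concept: slice with nested mutation.
Step by step:
`a = [[3, 1], [4, 5], [6, 3]]` → a = [[3, 1], [4, 5], [6, 3]]
`b = a[:]` → b = [[3, 1], [4, 5], [6, 3]]
`c = a[1:]` → c = [[4, 5], [6, 3]]
`a[0].append(228)` → a = [[3, 1, 228], [4, 5], [6, 3]]; b = [[3, 1, 228], [4, 5], [6, 3]]
`a.append([4, 8])` → a = [[3, 1, 228], [4, 5], [6, 3], [4, 8]]
`print(b[0])` → prints [3, 1, 228]
`print(len(b))` → prints 3
`print(c[0])` → prints [4, 5]

Answer:
[3, 1, 228]
3
[4, 5]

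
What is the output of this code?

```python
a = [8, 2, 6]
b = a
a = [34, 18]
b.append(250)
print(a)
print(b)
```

Key concept: rebinding vs mutation: a is rebound to a new list, b still points at the original.
Step by step:
`a = [8, 2, 6]` → a = [8, 2, 6]
`b = a` → b = [8, 2, 6] (same object as a)
`a = [34, 18]` → a = [34, 18]
`b.append(250)` → b = [8, 2, 6, 250]
`print(a)` → prints [34, 18]
`print(b)` → prints [8, 2, 6, 250]

Answer:
[34, 18]
[8, 2, 6, 250]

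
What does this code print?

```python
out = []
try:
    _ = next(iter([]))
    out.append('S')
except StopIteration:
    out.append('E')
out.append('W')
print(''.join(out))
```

Execution trace: 'E' (except StopIteration) → 'W' (after the try/except). Output: EW

Answer: EW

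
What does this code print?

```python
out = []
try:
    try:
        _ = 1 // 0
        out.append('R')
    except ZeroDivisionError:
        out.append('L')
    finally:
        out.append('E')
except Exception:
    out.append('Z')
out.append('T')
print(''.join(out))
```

Execution trace: 'L' (inner except ZeroDivisionError) → 'E' (inner finally) → 'T' (after the try/except). Output: LET

Answer: LET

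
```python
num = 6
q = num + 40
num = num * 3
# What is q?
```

Trace:
`num = 6` → num = 6
`q = num + 40` → q = 46
`num = num * 3` → num = 18
So q = 46

Answer: 46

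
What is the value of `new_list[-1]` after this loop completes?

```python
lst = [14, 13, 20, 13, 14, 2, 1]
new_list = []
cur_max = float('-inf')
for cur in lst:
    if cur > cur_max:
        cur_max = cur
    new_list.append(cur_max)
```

Running max ends at 20
`new_list` takes the values: [] → [14] → [14, 14] → [14, 14, 20] → [14, 14, 20, 20] → [14, 14, 20, 20, 20] → [14, 14, 20, 20, 20, 20] → [14, 14, 20, 20, 20, 20, 20]
So `new_list[-1]` = 20

Answer: 20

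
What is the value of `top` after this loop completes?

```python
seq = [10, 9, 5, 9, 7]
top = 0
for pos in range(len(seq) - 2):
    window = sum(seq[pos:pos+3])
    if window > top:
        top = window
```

Max sum of 3-element window in [10, 9, 5, 9, 7]
`top` takes the values: 0 → 24

Answer: 24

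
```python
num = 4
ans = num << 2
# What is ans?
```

Trace:
`num = 4` → num = 4
`ans = num << 2` → ans = 16
So ans = 16

Answer: 16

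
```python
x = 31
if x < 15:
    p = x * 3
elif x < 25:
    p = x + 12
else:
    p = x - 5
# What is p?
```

Trace:
`x = 31` → x = 31
`if x < 15: ...` → x < 15 is False, x < 25 is False, take else branch → p = 26
So p = 26

Answer: 26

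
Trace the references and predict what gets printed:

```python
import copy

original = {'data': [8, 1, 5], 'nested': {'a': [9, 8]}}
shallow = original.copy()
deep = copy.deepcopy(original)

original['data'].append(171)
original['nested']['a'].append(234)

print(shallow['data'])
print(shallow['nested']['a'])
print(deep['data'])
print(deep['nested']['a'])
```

Key concept: comparing shallow vs deep copy.
Step by step:
`original = {'data': [8, 1, 5], 'nested': {'a': [9, 8]}}` → original = {'data': [8, 1, 5], 'nested': {'a': [9, 8]}}
`shallow = original.copy()` → shallow = {'data': [8, 1, 5], 'nested': {'a': [9, 8]}}
`deep = copy.deepcopy(original)` → deep = {'data': [8, 1, 5], 'nested': {'a': [9, 8]}}
`original['data'].append(171)` → original = {'data': [8, 1, 5, 171], 'nested': {'a': [9, 8]}}; shallow = {'data': [8, 1, 5, 171], 'nested': {'a': [9, 8]}}
`original['nested']['a'].append(234)` → original = {'data': [8, 1, 5, 171], 'nested': {'a': [9, 8, 234]}}; shallow = {'data': [8, 1, 5, 171], 'nested': {'a': [9, 8, 234]}}
`print(shallow['data'])` → prints [8, 1, 5, 171]
`print(shallow['nested']['a'])` → prints [9, 8, 234]
`print(deep['data'])` → prints [8, 1, 5]
`print(deep['nested']['a'])` → prints [9, 8]

Answer:
[8, 1, 5, 171]
[9, 8, 234]
[8, 1, 5]
[9, 8]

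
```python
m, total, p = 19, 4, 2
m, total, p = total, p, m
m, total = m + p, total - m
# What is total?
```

Trace:
`m, total, p = 19, 4, 2` → m = 19; total = 4; p = 2
`m, total, p = total, p, m` → m = 4; total = 2; p = 19
`m, total = m + p, total - m` → m = 23; total = -2
So total = -2

Answer: -2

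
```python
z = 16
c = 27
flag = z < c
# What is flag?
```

Trace:
`z = 16` → z = 16
`c = 27` → c = 27
`flag = z < c` → flag = True
So flag = True

Answer: True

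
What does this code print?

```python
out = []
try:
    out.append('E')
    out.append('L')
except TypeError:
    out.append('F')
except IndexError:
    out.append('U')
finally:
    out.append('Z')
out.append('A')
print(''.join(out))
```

Execution trace: 'E' (try body) → 'L' (try body, no exception) → 'Z' (finally) → 'A' (after the try/except). Output: ELZA

Answer: ELZA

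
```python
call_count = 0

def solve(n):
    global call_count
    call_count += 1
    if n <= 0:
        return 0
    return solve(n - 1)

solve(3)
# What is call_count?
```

Linear recursion stepping by 1: 4 calls from n=3 down to ≤0.

Answer: 4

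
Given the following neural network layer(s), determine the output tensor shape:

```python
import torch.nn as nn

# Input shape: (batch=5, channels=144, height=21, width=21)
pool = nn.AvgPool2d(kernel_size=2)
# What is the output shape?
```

Input: (5, 144, 21, 21) -> Output: (5, 144, 10, 10)

Answer: (5, 144, 10, 10)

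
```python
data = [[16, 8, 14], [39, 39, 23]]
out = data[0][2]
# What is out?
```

Trace:
`data = [[16, 8, 14], [39, 39, 23]]` → data = [[16, 8, 14], [39, 39, 23]]
`out = data[0][2]` → out = 14
So out = 14

Answer: 14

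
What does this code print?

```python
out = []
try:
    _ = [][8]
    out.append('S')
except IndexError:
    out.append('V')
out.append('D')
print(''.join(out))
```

Execution trace: 'V' (except IndexError) → 'D' (after the try/except). Output: VD

Answer: VD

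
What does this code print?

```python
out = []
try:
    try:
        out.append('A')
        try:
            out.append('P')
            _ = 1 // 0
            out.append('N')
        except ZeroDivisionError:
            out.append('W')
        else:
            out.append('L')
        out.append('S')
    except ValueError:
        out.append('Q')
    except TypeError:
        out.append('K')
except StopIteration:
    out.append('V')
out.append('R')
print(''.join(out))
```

Execution trace: 'A' (try body) → 'P' (inner try body) → 'W' (inner except ZeroDivisionError) → 'S' (try body, no exception) → 'R' (after the try/except). Output: APWSR

Answer: APWSR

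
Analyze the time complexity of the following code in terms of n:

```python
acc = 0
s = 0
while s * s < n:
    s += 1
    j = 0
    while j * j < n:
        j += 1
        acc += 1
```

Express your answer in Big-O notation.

Each loop level contributes: √n × √n. Multiplying the contributions gives O(n).

Answer: O(n)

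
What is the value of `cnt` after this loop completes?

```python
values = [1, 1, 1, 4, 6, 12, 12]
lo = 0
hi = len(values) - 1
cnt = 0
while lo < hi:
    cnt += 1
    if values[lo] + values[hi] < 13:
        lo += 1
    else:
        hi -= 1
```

Steps to find pair summing to 13
`cnt` takes the values: 0 → 1 → 2 → 3 → 4 → 5 → 6

Answer: 6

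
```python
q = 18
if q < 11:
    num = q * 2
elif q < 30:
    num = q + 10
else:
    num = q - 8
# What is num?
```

Trace:
`q = 18` → q = 18
`if q < 11: ...` → q < 11 is False, q < 30 is True → num = 28
So num = 28

Answer: 28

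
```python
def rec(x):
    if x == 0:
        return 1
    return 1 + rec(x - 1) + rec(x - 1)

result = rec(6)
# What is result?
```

rec(x) = 1 + 2·rec(x-1), rec(0)=1. Closed form: (1+1)·2^6 - 1 = 127.

Answer: 127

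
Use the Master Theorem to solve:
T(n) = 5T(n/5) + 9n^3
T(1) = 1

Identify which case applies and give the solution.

a=5, b=5, f(n)=9n^3. log_5(5) = 1. Since c=3 > 1 and the regularity condition holds (5(n/5)^3 = (5/5^3)n^3 with 5/5^3 < 1), Case 3 applies: T(n) = Θ(f(n)) = O(n^3).

Answer: O(n^3) - Case 3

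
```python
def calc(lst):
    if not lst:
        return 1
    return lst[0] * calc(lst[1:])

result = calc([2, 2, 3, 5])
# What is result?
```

Product over [2, 2, 3, 5] = 2 * 2 * 3 * 5 = 60

Answer: 60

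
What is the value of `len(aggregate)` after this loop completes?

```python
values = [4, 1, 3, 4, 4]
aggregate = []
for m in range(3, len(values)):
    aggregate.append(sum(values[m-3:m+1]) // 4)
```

Number of 4-element averages
`aggregate` takes the values: [] → [3] → [3, 3]
So `len(aggregate)` = 2

Answer: 2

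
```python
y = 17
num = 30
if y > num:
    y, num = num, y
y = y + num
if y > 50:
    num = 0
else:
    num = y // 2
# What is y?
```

Trace:
`y = 17` → y = 17
`num = 30` → num = 30
`if y > num: ...` → y > num is False → no variable changes
`y = y + num` → y = 47
`if y > 50: ...` → y > 50 is False, take else branch → num = 23
So y = 47

Answer: 47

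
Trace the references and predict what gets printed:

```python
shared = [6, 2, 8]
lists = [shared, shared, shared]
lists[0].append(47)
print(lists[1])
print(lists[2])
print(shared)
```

Key concept: list of same reference.
Step by step:
`shared = [6, 2, 8]` → shared = [6, 2, 8]
`lists = [shared, shared, shared]` → lists = [[6, 2, 8], [6, 2, 8], [6, 2, 8]]
`lists[0].append(47)` → shared = [6, 2, 8, 47]; lists = [[6, 2, 8, 47], [6, 2, 8, 47], [6, 2, 8, 47]]
`print(lists[1])` → prints [6, 2, 8, 47]
`print(lists[2])` → prints [6, 2, 8, 47]
`print(shared)` → prints [6, 2, 8, 47]

Answer:
[6, 2, 8, 47]
[6, 2, 8, 47]
[6, 2, 8, 47]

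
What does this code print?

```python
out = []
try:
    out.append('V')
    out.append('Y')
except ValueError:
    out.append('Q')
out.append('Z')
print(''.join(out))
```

Execution trace: 'V' (try body) → 'Y' (try body, no exception) → 'Z' (after the try/except). Output: VYZ

Answer: VYZ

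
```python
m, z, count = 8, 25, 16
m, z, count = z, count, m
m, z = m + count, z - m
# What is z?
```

Trace:
`m, z, count = 8, 25, 16` → m = 8; z = 25; count = 16
`m, z, count = z, count, m` → m = 25; z = 16; count = 8
`m, z = m + count, z - m` → m = 33; z = -9
So z = -9

Answer: -9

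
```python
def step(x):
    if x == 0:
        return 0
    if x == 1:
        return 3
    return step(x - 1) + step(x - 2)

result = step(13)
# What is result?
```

Build up from base cases: step(0)=0, step(1)=3, step(2)=3, step(3)=6, step(4)=9, step(5)=15, step(6)=24, ..., step(13)=699

Answer: 699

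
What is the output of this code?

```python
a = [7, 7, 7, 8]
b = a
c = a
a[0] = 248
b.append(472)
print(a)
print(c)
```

Key concept: multiple aliases.
Step by step:
`a = [7, 7, 7, 8]` → a = [7, 7, 7, 8]
`b = a` → b = [7, 7, 7, 8] (same object as a)
`c = a` → c = [7, 7, 7, 8] (same object as a, b)
`a[0] = 248` → a = [248, 7, 7, 8] (same object as b, c); b = [248, 7, 7, 8] (same object as a, c); c = [248, 7, 7, 8] (same object as a, b)
`b.append(472)` → a = [248, 7, 7, 8, 472] (same object as b, c); b = [248, 7, 7, 8, 472] (same object as a, c); c = [248, 7, 7, 8, 472] (same object as a, b)
`print(a)` → prints [248, 7, 7, 8, 472]
`print(c)` → prints [248, 7, 7, 8, 472]

Answer:
[248, 7, 7, 8, 472]
[248, 7, 7, 8, 472]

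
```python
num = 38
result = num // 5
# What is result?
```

Trace:
`num = 38` → num = 38
`result = num // 5` → result = 7
So result = 7

Answer: 7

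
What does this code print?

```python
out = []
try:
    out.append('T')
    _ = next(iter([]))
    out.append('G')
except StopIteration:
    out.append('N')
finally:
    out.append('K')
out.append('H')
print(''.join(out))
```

Execution trace: 'T' (try body) → 'N' (except StopIteration) → 'K' (finally) → 'H' (after the try/except). Output: TNKH

Answer: TNKH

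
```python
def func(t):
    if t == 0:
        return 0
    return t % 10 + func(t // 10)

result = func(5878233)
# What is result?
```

Sum of digits of 5878233: 3 + 3 + 2 + 8 + 7 + 8 + 5 = 36

Answer: 36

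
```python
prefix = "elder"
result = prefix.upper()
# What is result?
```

Trace:
`prefix = "elder"` → prefix = 'elder'
`result = prefix.upper()` → result = 'ELDER'
So result = 'ELDER'

Answer: 'ELDER'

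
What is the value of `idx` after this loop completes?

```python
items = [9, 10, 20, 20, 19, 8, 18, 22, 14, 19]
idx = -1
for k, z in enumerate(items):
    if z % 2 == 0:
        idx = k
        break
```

First even number index in [9, 10, 20, 20, 19, 8, 18, 22, 14, 19]
`idx` takes the values: -1 → 1

Answer: 1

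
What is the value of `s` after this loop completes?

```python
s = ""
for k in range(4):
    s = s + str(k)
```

Concatenate digits 0 to 3
`s` takes the values: "" → "0" → "01" → "012" → "0123"

Answer: "0123"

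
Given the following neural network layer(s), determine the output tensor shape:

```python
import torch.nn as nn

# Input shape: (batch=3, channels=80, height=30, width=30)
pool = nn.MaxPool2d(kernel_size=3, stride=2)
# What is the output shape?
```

Input: (3, 80, 30, 30) -> Output: (3, 80, 14, 14)

Answer: (3, 80, 14, 14)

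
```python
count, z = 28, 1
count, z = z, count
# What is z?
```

Trace:
`count, z = 28, 1` → count = 28; z = 1
`count, z = z, count` → count = 1; z = 28
So z = 28

Answer: 28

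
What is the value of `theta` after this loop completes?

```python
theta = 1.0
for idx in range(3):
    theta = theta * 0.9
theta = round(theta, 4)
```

Exponential decay: 1.0 * 0.9^3
`theta` takes the values: 1.0 → 0.9 → 0.81 → 0.729

Answer: 0.729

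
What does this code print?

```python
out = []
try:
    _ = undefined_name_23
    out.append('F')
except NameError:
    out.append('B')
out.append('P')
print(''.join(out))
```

Execution trace: 'B' (except NameError) → 'P' (after the try/except). Output: BP

Answer: BP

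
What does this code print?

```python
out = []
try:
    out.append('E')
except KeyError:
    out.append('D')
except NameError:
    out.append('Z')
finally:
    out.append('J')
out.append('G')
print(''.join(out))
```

Execution trace: 'E' (try body, no exception) → 'J' (finally) → 'G' (after the try/except). Output: EJG

Answer: EJG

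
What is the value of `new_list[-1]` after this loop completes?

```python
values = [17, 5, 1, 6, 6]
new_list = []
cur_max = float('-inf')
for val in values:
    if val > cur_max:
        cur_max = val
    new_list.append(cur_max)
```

Running max ends at 17
`new_list` takes the values: [] → [17] → [17, 17] → [17, 17, 17] → [17, 17, 17, 17] → [17, 17, 17, 17, 17]
So `new_list[-1]` = 17

Answer: 17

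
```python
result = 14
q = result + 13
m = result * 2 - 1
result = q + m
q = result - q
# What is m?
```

Trace:
`result = 14` → result = 14
`q = result + 13` → q = 27
`m = result * 2 - 1` → m = 27
`result = q + m` → result = 54
`q = result - q` → q = 27
So m = 27

Answer: 27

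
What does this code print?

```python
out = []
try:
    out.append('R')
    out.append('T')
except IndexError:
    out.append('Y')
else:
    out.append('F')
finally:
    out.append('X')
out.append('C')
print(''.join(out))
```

Execution trace: 'R' (try body) → 'T' (try body, no exception) → 'F' (else) → 'X' (finally) → 'C' (after the try/except). Output: RTFXC

Answer: RTFXC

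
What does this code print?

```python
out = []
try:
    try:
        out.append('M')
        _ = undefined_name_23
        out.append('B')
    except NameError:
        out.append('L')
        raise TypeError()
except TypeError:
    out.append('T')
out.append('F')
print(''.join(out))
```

Execution trace: 'M' (inner try body) → 'L' (inner except NameError) → 'T' (outer except TypeError) → 'F' (after the try/except). Output: MLTF

Answer: MLTF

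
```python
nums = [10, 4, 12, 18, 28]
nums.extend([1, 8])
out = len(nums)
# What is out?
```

Trace:
`nums = [10, 4, 12, 18, 28]` → nums = [10, 4, 12, 18, 28]
`nums.extend([1, 8])` → nums = [10, 4, 12, 18, 28, 1, 8]
`out = len(nums)` → out = 7
So out = 7

Answer: 7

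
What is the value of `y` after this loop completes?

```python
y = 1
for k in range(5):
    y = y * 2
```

Multiply by 2, 5 times: 1 * 2^5 = 32
`y` takes the values: 1 → 2 → 4 → 8 → 16 → 32

Answer: 32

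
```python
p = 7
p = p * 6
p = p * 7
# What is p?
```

Trace:
`p = 7` → p = 7
`p = p * 6` → p = 42
`p = p * 7` → p = 294
So p = 294

Answer: 294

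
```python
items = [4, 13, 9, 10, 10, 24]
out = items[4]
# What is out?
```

Trace:
`items = [4, 13, 9, 10, 10, 24]` → items = [4, 13, 9, 10, 10, 24]
`out = items[4]` → out = 10
So out = 10

Answer: 10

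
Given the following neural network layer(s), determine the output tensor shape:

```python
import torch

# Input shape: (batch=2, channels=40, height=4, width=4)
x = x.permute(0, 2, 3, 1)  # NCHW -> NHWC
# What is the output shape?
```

Input: (2, 40, 4, 4) -> Output: (2, 4, 4, 40)

Answer: (2, 4, 4, 40)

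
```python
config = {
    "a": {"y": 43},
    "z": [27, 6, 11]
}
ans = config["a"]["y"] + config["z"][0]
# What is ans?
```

Trace:
`config = { ...` → config = {'a': {'y': 43}, 'z': [27, 6, 11]}
`ans = config["a"]["y"] + config["z"][0]` → ans = 70
So ans = 70

Answer: 70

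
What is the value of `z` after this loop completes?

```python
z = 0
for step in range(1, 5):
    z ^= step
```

XOR of 1 to 4
`z` takes the values: 0 → 1 → 3 → 0 → 4

Answer: 4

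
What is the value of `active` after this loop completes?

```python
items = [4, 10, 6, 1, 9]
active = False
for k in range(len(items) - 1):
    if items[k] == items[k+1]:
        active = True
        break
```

Check consecutive duplicates in [4, 10, 6, 1, 9]
`active` takes the values: False

Answer: False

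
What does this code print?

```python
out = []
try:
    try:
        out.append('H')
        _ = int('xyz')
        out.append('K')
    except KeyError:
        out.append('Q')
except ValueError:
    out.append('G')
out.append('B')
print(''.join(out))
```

Execution trace: 'H' (try body) → 'G' (outer except ValueError) → 'B' (after the try/except). Output: HGB

Answer: HGB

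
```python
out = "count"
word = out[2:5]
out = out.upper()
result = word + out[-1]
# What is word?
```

Trace:
`out = "count"` → out = 'count'
`word = out[2:5]` → word = 'unt'
`out = out.upper()` → out = 'COUNT'
`result = word + out[-1]` → result = 'untT'
So word = 'unt'

Answer: 'unt'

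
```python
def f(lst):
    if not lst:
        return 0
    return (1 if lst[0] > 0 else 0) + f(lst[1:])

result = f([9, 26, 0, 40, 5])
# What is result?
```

Count of positive elements in [9, 26, 0, 40, 5] = 4

Answer: 4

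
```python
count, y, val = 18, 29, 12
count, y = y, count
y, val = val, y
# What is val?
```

Trace:
`count, y, val = 18, 29, 12` → count = 18; y = 29; val = 12
`count, y = y, count` → count = 29; y = 18
`y, val = val, y` → y = 12; val = 18
So val = 18

Answer: 18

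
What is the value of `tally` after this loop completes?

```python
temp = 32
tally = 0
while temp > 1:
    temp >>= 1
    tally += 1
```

Count right shifts until 1
`tally` takes the values: 0 → 1 → 2 → 3 → 4 → 5

Answer: 5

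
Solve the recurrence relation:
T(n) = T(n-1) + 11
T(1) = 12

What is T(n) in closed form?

Unrolling: T(n) = T(1) + 11·(n-1) = 12 + 11(n-1) = 11n + 1.

Answer: T(n) = 11n + 1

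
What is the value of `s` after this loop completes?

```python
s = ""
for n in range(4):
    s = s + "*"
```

Repeat '*' 4 times
`s` takes the values: "" → "*" → "**" → "***" → "****"

Answer: "****"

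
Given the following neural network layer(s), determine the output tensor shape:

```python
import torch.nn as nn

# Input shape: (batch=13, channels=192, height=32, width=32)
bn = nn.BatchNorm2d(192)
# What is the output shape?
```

Input: (13, 192, 32, 32) -> Output: (13, 192, 32, 32)

Answer: (13, 192, 32, 32)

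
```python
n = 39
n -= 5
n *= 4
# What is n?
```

Trace:
`n = 39` → n = 39
`n -= 5` → n = 34
`n *= 4` → n = 136
So n = 136

Answer: 136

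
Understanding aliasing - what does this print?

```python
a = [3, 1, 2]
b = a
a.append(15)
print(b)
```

Key concept: basic list aliasing.
Step by step:
`a = [3, 1, 2]` → a = [3, 1, 2]
`b = a` → b = [3, 1, 2] (same object as a)
`a.append(15)` → a = [3, 1, 2, 15] (same object as b); b = [3, 1, 2, 15] (same object as a)
`print(b)` → prints [3, 1, 2, 15]

Answer: [3, 1, 2, 15]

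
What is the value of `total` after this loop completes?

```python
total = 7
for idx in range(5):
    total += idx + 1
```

Start at 7, add 1 to 5 = 22
`total` takes the values: 7 → 8 → 10 → 13 → 17 → 22

Answer: 22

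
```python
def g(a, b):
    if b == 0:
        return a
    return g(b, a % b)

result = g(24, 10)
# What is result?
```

g(24, 10) -> g(10, 4) -> g(4, 2) -> g(2, 0) -> 2

Answer: 2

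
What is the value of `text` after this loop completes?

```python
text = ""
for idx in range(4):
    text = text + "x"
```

Repeat 'x' 4 times
`text` takes the values: "" → "x" → "xx" → "xxx" → "xxxx"

Answer: "xxxx"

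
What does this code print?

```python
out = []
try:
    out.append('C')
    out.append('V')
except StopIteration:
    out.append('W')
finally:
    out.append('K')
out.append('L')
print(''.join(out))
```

Execution trace: 'C' (try body) → 'V' (try body, no exception) → 'K' (finally) → 'L' (after the try/except). Output: CVKL

Answer: CVKL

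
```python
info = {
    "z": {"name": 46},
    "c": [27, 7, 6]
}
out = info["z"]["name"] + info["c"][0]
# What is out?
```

Trace:
`info = { ...` → info = {'z': {'name': 46}, 'c': [27, 7, 6]}
`out = info["z"]["name"] + info["c"][0]` → out = 73
So out = 73

Answer: 73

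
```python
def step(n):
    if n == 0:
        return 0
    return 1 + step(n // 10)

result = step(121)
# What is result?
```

Count of digits of 121: 3

Answer: 3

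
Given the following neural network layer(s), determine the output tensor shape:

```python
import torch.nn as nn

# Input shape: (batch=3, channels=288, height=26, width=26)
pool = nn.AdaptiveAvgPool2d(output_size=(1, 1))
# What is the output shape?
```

Input: (3, 288, 26, 26) -> Output: (3, 288, 1, 1)

Answer: (3, 288, 1, 1)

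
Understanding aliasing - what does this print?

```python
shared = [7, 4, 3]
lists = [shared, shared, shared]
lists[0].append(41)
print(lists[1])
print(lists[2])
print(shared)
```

Key concept: list of same reference.
Step by step:
`shared = [7, 4, 3]` → shared = [7, 4, 3]
`lists = [shared, shared, shared]` → lists = [[7, 4, 3], [7, 4, 3], [7, 4, 3]]
`lists[0].append(41)` → shared = [7, 4, 3, 41]; lists = [[7, 4, 3, 41], [7, 4, 3, 41], [7, 4, 3, 41]]
`print(lists[1])` → prints [7, 4, 3, 41]
`print(lists[2])` → prints [7, 4, 3, 41]
`print(shared)` → prints [7, 4, 3, 41]

Answer:
[7, 4, 3, 41]
[7, 4, 3, 41]
[7, 4, 3, 41]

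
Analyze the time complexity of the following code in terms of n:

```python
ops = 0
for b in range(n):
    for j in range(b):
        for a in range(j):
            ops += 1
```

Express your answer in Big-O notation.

Each loop level contributes: n × n × n. Multiplying the contributions gives O(n^3).

Answer: O(n^3)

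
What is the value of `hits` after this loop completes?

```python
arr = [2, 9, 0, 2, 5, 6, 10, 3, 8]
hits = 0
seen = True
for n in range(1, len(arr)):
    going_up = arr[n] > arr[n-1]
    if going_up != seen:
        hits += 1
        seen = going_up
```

Count direction changes in [2, 9, 0, 2, 5, 6, 10, 3, 8]
`hits` takes the values: 0 → 1 → 2 → 3 → 4

Answer: 4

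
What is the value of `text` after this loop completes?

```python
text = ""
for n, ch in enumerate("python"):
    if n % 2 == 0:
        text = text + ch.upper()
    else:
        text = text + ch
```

Uppercase even positions in 'python'
`text` takes the values: "" → "P" → "Py" → "PyT" → "PyTh" → "PyThO" → "PyThOn"

Answer: "PyThOn"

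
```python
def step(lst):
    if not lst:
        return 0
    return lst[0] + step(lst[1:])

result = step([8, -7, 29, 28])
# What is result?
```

8 + (-7) + 29 + 28 + 0 = 58

Answer: 58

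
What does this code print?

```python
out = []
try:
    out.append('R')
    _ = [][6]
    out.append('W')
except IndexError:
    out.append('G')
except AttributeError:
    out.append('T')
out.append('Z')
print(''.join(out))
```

Execution trace: 'R' (try body) → 'G' (except IndexError) → 'Z' (after the try/except). Output: RGZ

Answer: RGZ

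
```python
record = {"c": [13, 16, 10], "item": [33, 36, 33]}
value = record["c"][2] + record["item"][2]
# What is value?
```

Trace:
`record = {"c": [13, 16, 10], "item": [33, 36, 33]}` → record = {'c': [13, 16, 10], 'item': [33, 36, 33]}
`value = record["c"][2] + record["item"][2]` → value = 43
So value = 43

Answer: 43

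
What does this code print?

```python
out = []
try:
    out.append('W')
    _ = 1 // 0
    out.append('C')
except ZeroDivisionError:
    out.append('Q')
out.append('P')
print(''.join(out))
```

Execution trace: 'W' (try body) → 'Q' (except ZeroDivisionError) → 'P' (after the try/except). Output: WQP

Answer: WQP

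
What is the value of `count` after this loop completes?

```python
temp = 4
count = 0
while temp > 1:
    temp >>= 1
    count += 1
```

Count right shifts until 1
`count` takes the values: 0 → 1 → 2

Answer: 2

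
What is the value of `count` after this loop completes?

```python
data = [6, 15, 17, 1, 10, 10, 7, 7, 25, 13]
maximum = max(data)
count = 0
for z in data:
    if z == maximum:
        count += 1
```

Count of max value 25 in [6, 15, 17, 1, 10, 10, 7, 7, 25, 13]
`count` takes the values: 0 → 1

Answer: 1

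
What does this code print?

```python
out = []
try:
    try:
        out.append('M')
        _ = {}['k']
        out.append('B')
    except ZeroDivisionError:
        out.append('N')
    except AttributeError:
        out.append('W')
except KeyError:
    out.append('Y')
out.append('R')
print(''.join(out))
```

Execution trace: 'M' (try body) → 'Y' (outer except KeyError) → 'R' (after the try/except). Output: MYR

Answer: MYR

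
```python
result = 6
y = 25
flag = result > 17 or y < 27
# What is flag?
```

Trace:
`result = 6` → result = 6
`y = 25` → y = 25
`flag = result > 17 or y < 27` → flag = True
So flag = True

Answer: True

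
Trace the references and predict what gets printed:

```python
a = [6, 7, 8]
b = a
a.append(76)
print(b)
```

Key concept: basic list aliasing.
Step by step:
`a = [6, 7, 8]` → a = [6, 7, 8]
`b = a` → b = [6, 7, 8] (same object as a)
`a.append(76)` → a = [6, 7, 8, 76] (same object as b); b = [6, 7, 8, 76] (same object as a)
`print(b)` → prints [6, 7, 8, 76]

Answer: [6, 7, 8, 76]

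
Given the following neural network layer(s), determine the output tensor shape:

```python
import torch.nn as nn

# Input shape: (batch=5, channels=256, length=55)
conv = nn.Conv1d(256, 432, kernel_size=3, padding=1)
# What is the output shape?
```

Input: (5, 256, 55) -> Output: (5, 432, 55)

Answer: (5, 432, 55)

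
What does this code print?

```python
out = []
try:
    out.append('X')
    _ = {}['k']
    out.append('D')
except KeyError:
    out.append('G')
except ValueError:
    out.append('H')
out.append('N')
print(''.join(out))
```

Execution trace: 'X' (try body) → 'G' (except KeyError) → 'N' (after the try/except). Output: XGN

Answer: XGN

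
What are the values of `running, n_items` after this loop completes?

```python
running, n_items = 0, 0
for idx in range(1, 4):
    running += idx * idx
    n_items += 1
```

Sum of squares and count
`running, n_items` takes the values: (0, 0) → (1, 0) → (1, 1) → (5, 1) → (5, 2) → (14, 2) → (14, 3)

Answer: 14, 3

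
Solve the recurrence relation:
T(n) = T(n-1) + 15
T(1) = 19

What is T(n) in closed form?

Unrolling: T(n) = T(1) + 15·(n-1) = 19 + 15(n-1) = 15n + 4.

Answer: T(n) = 15n + 4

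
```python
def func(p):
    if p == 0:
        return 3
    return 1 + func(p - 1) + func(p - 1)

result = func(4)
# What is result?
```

func(p) = 1 + 2·func(p-1), func(0)=3. Closed form: (3+1)·2^4 - 1 = 63.

Answer: 63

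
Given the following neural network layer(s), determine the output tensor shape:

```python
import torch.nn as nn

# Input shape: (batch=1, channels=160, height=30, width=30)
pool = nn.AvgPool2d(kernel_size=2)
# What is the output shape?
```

Input: (1, 160, 30, 30) -> Output: (1, 160, 15, 15)

Answer: (1, 160, 15, 15)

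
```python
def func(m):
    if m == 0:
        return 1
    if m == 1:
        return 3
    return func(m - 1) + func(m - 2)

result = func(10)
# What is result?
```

Build up from base cases: func(0)=1, func(1)=3, func(2)=4, func(3)=7, func(4)=11, func(5)=18, func(6)=29, ..., func(10)=199

Answer: 199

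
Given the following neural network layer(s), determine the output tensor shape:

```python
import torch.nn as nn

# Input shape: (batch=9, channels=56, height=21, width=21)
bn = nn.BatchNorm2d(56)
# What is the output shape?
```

Input: (9, 56, 21, 21) -> Output: (9, 56, 21, 21)

Answer: (9, 56, 21, 21)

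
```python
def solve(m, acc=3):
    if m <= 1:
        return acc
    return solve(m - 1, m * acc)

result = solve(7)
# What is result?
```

Accumulator trace (n, acc): (7, 3) -> (6, 21) -> (5, 126) -> (4, 630) -> (3, 2520) -> (2, 7560) -> (1, 15120) -> return 15120

Answer: 15120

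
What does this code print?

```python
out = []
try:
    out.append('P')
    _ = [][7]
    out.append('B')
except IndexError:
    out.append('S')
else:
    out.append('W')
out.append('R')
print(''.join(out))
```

Execution trace: 'P' (try body) → 'S' (except IndexError) → 'R' (after the try/except). Output: PSR

Answer: PSR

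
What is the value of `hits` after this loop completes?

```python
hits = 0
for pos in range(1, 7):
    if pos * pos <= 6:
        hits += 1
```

Count numbers where pos² ≤ 6
`hits` takes the values: 0 → 1 → 2

Answer: 2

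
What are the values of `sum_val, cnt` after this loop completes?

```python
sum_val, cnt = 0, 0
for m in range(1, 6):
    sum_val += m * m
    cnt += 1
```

Sum of squares and count
`sum_val, cnt` takes the values: (0, 0) → (1, 0) → (1, 1) → (5, 1) → (5, 2) → (14, 2) → (14, 3) → (30, 3) → (30, 4) → (55, 4) → (55, 5)

Answer: 55, 5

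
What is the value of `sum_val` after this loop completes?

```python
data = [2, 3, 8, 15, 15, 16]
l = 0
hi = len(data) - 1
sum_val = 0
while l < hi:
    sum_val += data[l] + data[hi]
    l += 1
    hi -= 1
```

Sum of pairs from ends
`sum_val` takes the values: 0 → 18 → 36 → 59

Answer: 59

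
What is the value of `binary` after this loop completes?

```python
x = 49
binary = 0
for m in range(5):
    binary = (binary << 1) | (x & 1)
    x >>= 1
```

Reverse lowest 5 bits of 49
`binary` takes the values: 0 → 1 → 2 → 4 → 8 → 17

Answer: 17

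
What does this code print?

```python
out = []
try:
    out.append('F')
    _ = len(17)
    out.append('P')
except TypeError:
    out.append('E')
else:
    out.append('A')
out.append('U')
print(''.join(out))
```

Execution trace: 'F' (try body) → 'E' (except TypeError) → 'U' (after the try/except). Output: FEU

Answer: FEU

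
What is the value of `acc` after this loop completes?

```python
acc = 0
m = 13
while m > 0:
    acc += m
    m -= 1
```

Sum 13 down to 1
`acc` takes the values: 0 → 13 → 25 → 36 → 46 → 55 → 63 → 70 → 76 → 81 → 85 → 88 → 90 → 91

Answer: 91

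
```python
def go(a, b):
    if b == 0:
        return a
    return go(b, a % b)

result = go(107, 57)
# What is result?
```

go(107, 57) -> go(57, 50) -> go(50, 7) -> go(7, 1) -> go(1, 0) -> 1

Answer: 1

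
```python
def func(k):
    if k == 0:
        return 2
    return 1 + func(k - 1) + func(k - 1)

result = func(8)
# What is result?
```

func(k) = 1 + 2·func(k-1), func(0)=2. Closed form: (2+1)·2^8 - 1 = 767.

Answer: 767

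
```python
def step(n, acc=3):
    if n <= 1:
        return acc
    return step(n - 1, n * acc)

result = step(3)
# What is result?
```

Accumulator trace (n, acc): (3, 3) -> (2, 9) -> (1, 18) -> return 18

Answer: 18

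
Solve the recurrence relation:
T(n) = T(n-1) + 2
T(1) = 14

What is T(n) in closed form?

Unrolling: T(n) = T(1) + 2·(n-1) = 14 + 2(n-1) = 2n + 12.

Answer: T(n) = 2n + 12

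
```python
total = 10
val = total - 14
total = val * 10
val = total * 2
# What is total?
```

Trace:
`total = 10` → total = 10
`val = total - 14` → val = -4
`total = val * 10` → total = -40
`val = total * 2` → val = -80
So total = -40

Answer: -40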